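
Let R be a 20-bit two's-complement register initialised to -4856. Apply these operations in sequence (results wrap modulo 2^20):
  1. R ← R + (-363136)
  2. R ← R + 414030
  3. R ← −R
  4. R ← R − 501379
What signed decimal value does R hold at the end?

501159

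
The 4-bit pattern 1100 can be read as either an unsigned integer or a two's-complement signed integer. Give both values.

unsigned = 12, signed = -4

Unsigned: 1100 = 12.
Signed: MSB=1 → 12 − 16 = -4.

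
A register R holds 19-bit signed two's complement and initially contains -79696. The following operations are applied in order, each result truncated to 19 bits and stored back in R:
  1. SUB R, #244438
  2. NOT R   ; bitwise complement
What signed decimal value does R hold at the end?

-200155

Start: R = -79696 = 1101100100010110000.
R = -79696 − 244438 = -324134; wraps to 200154 = 0110000110111011010
R = NOT 0110000110111011010 = 1001111001000100101 = -200155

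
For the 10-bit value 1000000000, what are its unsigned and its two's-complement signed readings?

unsigned = 512, signed = -512

Unsigned: 1000000000 = 512.
Signed: MSB=1 → 512 − 1024 = -512.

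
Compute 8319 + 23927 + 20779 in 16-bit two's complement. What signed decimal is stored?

8319 + 23927 = 32246 (0111110111110110)
32246 + 20779 = 53025 → wraps to -12511 (1100111100100001)

-12511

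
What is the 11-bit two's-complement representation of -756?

10100001100

|-756| = 756 = 01011110100 in 11 bits.
Invert the bits: 10100001011. Add 1: 10100001100.
Check: 10100001100 reads as 1292 − 2048 = -756.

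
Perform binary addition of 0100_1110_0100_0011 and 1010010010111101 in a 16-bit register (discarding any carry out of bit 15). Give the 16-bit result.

  0100111001000011
+ 1010010010111101
= 1111001100000000

1111001100000000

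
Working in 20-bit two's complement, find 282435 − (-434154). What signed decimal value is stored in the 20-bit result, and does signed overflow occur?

-331987; overflow

282435 → 01000100111101000011
-434154 → 10010110000000010110
Subtract via negate-and-add: invert 10010110000000010110 + 1 = 01101001111111101010 (i.e. 434154).
  01000100111101000011
+ 01101001111111101010
= 10101110111100101101
Result 10101110111100101101: MSB = 1 → 716589 − 1048576 = -331987.
Both addends (after negating the subtrahend) are non-negative but the stored result is negative: signed overflow. The true value 282435 − (-434154) = 716589 lies outside [-524288, 524287].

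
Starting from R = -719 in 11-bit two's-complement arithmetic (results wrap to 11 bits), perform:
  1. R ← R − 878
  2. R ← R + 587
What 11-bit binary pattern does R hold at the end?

10000001110

Start: R = -719 = 10100110001.
R = -719 − 878 = -1597; wraps to 451 = 00111000011
R = 451 + 587 = 1038; wraps to -1010 = 10000001110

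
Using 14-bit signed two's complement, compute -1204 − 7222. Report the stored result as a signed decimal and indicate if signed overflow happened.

7958; overflow

-1204 → 11101101001100
7222 → 01110000110110
Subtract via negate-and-add: invert 01110000110110 + 1 = 10001111001010 (i.e. -7222).
  11101101001100
+ 10001111001010
= 01111100010110  (discard carry-out 1)
Result 01111100010110: MSB = 0 → value 7958.
Both addends (after negating the subtrahend) are negative but the stored result is non-negative: signed overflow. The true value -1204 − 7222 = -8426 lies outside [-8192, 8191].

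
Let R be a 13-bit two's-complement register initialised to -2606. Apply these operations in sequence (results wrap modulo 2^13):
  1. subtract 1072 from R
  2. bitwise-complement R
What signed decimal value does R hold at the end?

3677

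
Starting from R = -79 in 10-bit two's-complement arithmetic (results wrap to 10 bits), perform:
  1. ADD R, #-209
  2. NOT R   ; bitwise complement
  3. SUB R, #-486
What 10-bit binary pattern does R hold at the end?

1100000101

Start: R = -79 = 1110110001.
R = -79 + (-209) = -288 = 1011100000
R = NOT 1011100000 = 0100011111 = 287
R = 287 − (-486) = 773; wraps to -251 = 1100000101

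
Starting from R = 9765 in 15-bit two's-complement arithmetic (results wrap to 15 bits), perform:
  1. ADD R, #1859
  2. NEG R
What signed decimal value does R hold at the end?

Start: R = 9765 = 010011000100101.
R = 9765 + 1859 = 11624 = 010110101101000
R = −(11624) = -11624 = 101001010011000

-11624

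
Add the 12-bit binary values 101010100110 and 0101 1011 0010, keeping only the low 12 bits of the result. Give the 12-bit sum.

  101010100110
+ 010110110010
= 000001011000  (discard carry-out 1)

000001011000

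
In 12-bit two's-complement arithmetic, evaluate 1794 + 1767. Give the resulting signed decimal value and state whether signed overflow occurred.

1794 → 011100000010
1767 → 011011100111
  011100000010
+ 011011100111
= 110111101001
Result 110111101001: MSB = 1 → 3561 − 4096 = -535.
Both addends are non-negative but the stored result is negative: signed overflow. The true value 1794 + 1767 = 3561 lies outside [-2048, 2047].

-535; overflow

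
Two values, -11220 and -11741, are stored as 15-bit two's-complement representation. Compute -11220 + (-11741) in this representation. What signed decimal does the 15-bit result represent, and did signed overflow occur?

-11220 → 101010000101100
-11741 → 101001000100011
  101010000101100
+ 101001000100011
= 010011001001111  (discard carry-out 1)
Result 010011001001111: MSB = 0 → value 9807.
Both addends are negative but the stored result is non-negative: signed overflow. The true value -11220 + (-11741) = -22961 lies outside [-16384, 16383].

9807; overflow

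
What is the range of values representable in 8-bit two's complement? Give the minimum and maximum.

min = -128, max = 127

Minimum: −2^7 = -128.
Maximum: 2^7 − 1 = 127.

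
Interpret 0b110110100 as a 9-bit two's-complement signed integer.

-76

MSB is 1, so the value is negative.
Unsigned reading: 436. Subtract 2^9 = 512: 436 − 512 = -76.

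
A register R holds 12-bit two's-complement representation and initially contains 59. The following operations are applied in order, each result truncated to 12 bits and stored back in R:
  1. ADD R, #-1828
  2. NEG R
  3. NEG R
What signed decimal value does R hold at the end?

Start: R = 59 = 000000111011.
R = 59 + (-1828) = -1769 = 100100010111
R = −(-1769) = 1769 = 011011101001
R = −(1769) = -1769 = 100100010111

-1769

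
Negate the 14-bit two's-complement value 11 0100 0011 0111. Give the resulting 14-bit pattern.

00101111001001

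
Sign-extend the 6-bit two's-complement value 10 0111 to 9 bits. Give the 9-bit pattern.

111100111

MSB of 100111 is 1; replicate it into the new high bits.
111|100111 → 111100111 (still -25).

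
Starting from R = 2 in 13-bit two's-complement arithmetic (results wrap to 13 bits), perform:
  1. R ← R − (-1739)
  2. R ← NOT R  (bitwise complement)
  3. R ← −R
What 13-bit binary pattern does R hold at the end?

0011011001110

Start: R = 2 = 0000000000010.
R = 2 − (-1739) = 1741 = 0011011001101
R = NOT 0011011001101 = 1100100110010 = -1742
R = −(-1742) = 1742 = 0011011001110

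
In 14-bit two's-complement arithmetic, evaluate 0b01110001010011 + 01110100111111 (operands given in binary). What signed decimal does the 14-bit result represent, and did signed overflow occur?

-1646; overflow

0b01110001010011 → 01110001010011 = 7251 (signed)
01110100111111 = 7487 (signed)
  01110001010011
+ 01110100111111
= 11100110010010
Result 11100110010010: MSB = 1 → 14738 − 16384 = -1646.
Both addends are non-negative but the stored result is negative: signed overflow. The true value 7251 + 7487 = 14738 lies outside [-8192, 8191].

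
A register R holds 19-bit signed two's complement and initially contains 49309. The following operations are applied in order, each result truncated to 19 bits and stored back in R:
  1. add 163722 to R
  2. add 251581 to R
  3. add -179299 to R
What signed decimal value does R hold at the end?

Start: R = 49309 = 0001100000010011101.
R = 49309 + 163722 = 213031 = 0110100000000100111
R = 213031 + 251581 = 464612; wraps to -59676 = 1110001011011100100
R = -59676 + (-179299) = -238975 = 1000101101010000001

-238975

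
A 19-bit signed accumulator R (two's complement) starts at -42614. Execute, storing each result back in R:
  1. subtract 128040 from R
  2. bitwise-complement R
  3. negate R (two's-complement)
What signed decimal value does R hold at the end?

Start: R = -42614 = 1110101100110001010.
R = -42614 − 128040 = -170654 = 1010110010101100010
R = NOT 1010110010101100010 = 0101001101010011101 = 170653
R = −(170653) = -170653 = 1010110010101100011

-170653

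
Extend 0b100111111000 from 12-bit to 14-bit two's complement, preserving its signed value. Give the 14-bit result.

11100111111000

MSB of 100111111000 is 1; replicate it into the new high bits.
11|100111111000 → 11100111111000 (still -1544).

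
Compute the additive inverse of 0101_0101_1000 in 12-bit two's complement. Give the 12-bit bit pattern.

Invert: 101010100111. Add 1: 101010101000.

101010101000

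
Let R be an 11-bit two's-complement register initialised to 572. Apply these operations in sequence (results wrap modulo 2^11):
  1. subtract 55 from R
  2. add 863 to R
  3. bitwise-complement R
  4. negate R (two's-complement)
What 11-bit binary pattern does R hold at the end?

10101100101

Start: R = 572 = 01000111100.
R = 572 − 55 = 517 = 01000000101
R = 517 + 863 = 1380; wraps to -668 = 10101100100
R = NOT 10101100100 = 01010011011 = 667
R = −(667) = -667 = 10101100101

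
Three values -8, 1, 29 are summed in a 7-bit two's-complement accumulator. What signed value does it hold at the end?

-8 + 1 = -7 (1111001)
-7 + 29 = 22 (0010110)

22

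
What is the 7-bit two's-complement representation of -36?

|-36| = 36 = 0100100 in 7 bits.
Invert the bits: 1011011. Add 1: 1011100.

1011100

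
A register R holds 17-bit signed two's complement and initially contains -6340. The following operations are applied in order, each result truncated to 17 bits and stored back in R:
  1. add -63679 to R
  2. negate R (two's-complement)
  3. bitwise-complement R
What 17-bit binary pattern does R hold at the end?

01110111001111100

Start: R = -6340 = 11110011100111100.
R = -6340 + (-63679) = -70019; wraps to 61053 = 01110111001111101
R = −(61053) = -61053 = 10001000110000011
R = NOT 10001000110000011 = 01110111001111100 = 61052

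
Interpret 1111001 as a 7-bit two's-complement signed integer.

MSB is 1, so the value is negative.
Invert: 0000110. Add 1: 0000111 = 7. So the value is −7.

-7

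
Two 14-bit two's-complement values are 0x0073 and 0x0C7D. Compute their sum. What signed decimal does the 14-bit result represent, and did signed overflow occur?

3312; no overflow

0x0073 = 00000001110011 = 115 (signed)
0x0C7D = 00110001111101 = 3197 (signed)
  00000001110011
+ 00110001111101
= 00110011110000
Result 00110011110000: MSB = 0 → value 3312.
Both addends are non-negative and so is the stored result: no signed overflow.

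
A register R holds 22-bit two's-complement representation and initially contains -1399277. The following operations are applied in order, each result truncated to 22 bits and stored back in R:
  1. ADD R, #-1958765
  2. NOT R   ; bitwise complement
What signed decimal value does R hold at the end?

-836263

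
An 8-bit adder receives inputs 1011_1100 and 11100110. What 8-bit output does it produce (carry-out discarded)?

  10111100
+ 11100110
= 10100010  (discard carry-out 1)

10100010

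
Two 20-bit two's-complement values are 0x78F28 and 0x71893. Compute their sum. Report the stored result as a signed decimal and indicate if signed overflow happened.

-88133; overflow

0x78F28 = 01111000111100101000 = 495400 (signed)
0x71893 = 01110001100010010011 = 465043 (signed)
  01111000111100101000
+ 01110001100010010011
= 11101010011110111011
Result 11101010011110111011: MSB = 1 → 960443 − 1048576 = -88133.
Both addends are non-negative but the stored result is negative: signed overflow. The true value 495400 + 465043 = 960443 lies outside [-524288, 524287].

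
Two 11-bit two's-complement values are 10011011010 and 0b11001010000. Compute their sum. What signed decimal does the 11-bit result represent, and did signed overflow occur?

810; overflow

10011011010 = -806 (signed)
0b11001010000 → 11001010000 = -432 (signed)
  10011011010
+ 11001010000
= 01100101010  (discard carry-out 1)
Result 01100101010: MSB = 0 → value 810.
Both addends are negative but the stored result is non-negative: signed overflow. The true value -806 + (-432) = -1238 lies outside [-1024, 1023].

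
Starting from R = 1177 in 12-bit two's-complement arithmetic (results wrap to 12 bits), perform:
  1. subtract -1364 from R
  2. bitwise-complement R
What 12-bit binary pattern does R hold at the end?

011000010010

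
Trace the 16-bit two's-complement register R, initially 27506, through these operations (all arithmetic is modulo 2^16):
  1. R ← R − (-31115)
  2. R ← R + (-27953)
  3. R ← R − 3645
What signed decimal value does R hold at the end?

27023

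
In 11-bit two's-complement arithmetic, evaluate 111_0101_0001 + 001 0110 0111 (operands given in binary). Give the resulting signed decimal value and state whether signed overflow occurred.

111_0101_0001 → 11101010001 = -175 (signed)
001 0110 0111 → 00101100111 = 359 (signed)
  11101010001
+ 00101100111
= 00010111000  (discard carry-out 1)
Result 00010111000: MSB = 0 → value 184.
Addends have opposite signs, so signed overflow cannot occur.

184; no overflow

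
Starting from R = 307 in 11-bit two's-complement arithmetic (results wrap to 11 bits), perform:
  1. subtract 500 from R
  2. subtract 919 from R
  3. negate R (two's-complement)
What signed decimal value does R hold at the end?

-936

Start: R = 307 = 00100110011.
R = 307 − 500 = -193 = 11100111111
R = -193 − 919 = -1112; wraps to 936 = 01110101000
R = −(936) = -936 = 10001011000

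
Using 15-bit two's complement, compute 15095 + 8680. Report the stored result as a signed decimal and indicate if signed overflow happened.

15095 → 011101011110111
8680 → 010000111101000
  011101011110111
+ 010000111101000
= 101110011011111
Result 101110011011111: MSB = 1 → 23775 − 32768 = -8993.
Both addends are non-negative but the stored result is negative: signed overflow. The true value 15095 + 8680 = 23775 lies outside [-16384, 16383].

-8993; overflow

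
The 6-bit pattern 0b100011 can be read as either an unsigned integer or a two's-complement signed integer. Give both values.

Unsigned: 100011 = 35.
Signed: MSB=1 → 35 − 64 = -29.

unsigned = 35, signed = -29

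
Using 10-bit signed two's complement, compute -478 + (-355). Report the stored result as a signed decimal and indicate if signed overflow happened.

-478 → 1000100010
-355 → 1010011101
  1000100010
+ 1010011101
= 0010111111  (discard carry-out 1)
Result 0010111111: MSB = 0 → value 191.
Both addends are negative but the stored result is non-negative: signed overflow. The true value -478 + (-355) = -833 lies outside [-512, 511].

191; overflow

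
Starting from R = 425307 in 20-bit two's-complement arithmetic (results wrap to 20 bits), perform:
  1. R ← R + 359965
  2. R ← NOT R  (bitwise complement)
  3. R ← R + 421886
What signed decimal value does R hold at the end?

Start: R = 425307 = 01100111110101011011.
R = 425307 + 359965 = 785272; wraps to -263304 = 10111111101101111000
R = NOT 10111111101101111000 = 01000000010010000111 = 263303
R = 263303 + 421886 = 685189; wraps to -363387 = 10100111010010000101

-363387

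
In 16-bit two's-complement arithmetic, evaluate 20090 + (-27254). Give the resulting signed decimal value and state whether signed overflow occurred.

20090 → 0100111001111010
-27254 → 1001010110001010
  0100111001111010
+ 1001010110001010
= 1110010000000100
Result 1110010000000100: MSB = 1 → 58372 − 65536 = -7164.
Addends have opposite signs, so signed overflow cannot occur.

-7164; no overflow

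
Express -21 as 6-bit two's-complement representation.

|-21| = 21 = 010101 in 6 bits.
Invert the bits: 101010. Add 1: 101011.
Check: 101011 reads as 43 − 64 = -21.

101011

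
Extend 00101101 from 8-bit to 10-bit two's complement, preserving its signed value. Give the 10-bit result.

MSB of 00101101 is 0; replicate it into the new high bits.
00|00101101 → 0000101101 (still 45).

0000101101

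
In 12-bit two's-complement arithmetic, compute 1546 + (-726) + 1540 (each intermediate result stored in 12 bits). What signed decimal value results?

-1736

1546 + (-726) = 820 (001100110100)
820 + 1540 = 2360 → wraps to -1736 (100100111000)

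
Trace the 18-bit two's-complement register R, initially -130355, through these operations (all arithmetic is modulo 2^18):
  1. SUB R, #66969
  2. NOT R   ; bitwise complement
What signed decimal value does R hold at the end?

-64821

Start: R = -130355 = 100000001011001101.
R = -130355 − 66969 = -197324; wraps to 64820 = 001111110100110100
R = NOT 001111110100110100 = 110000001011001011 = -64821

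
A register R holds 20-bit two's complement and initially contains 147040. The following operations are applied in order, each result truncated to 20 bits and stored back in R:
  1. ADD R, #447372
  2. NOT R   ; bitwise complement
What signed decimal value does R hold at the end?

Start: R = 147040 = 00100011111001100000.
R = 147040 + 447372 = 594412; wraps to -454164 = 10010001000111101100
R = NOT 10010001000111101100 = 01101110111000010011 = 454163

454163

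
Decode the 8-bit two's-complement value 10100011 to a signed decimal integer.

-93

MSB is 1, so the value is negative.
Unsigned reading: 163. Subtract 2^8 = 256: 163 − 256 = -93.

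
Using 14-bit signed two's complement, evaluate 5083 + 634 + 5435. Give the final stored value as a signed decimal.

5083 + 634 = 5717 (01011001010101)
5717 + 5435 = 11152 → wraps to -5232 (10101110010000)

-5232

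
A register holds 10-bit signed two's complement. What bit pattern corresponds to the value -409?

1001100111

|-409| = 409 = 0110011001 in 10 bits.
Invert the bits: 1001100110. Add 1: 1001100111.
Check: 1001100111 reads as 615 − 1024 = -409.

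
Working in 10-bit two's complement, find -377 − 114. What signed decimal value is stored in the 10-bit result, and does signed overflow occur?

-491; no overflow

-377 → 1010000111
114 → 0001110010
Subtract via negate-and-add: invert 0001110010 + 1 = 1110001110 (i.e. -114).
  1010000111
+ 1110001110
= 1000010101  (discard carry-out 1)
Result 1000010101: MSB = 1 → 533 − 1024 = -491.
Both addends (after negating the subtrahend) are negative and so is the stored result: no signed overflow.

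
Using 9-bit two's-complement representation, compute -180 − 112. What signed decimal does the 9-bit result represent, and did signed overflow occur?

220; overflow

-180 → 101001100
112 → 001110000
Subtract via negate-and-add: invert 001110000 + 1 = 110010000 (i.e. -112).
  101001100
+ 110010000
= 011011100  (discard carry-out 1)
Result 011011100: MSB = 0 → value 220.
Both addends (after negating the subtrahend) are negative but the stored result is non-negative: signed overflow. The true value -180 − 112 = -292 lies outside [-256, 255].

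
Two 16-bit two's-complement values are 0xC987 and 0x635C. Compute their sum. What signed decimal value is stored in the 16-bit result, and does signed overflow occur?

0xC987 = 1100100110000111 = -13945 (signed)
0x635C = 0110001101011100 = 25436 (signed)
  1100100110000111
+ 0110001101011100
= 0010110011100011  (discard carry-out 1)
Result 0010110011100011: MSB = 0 → value 11491.
Addends have opposite signs, so signed overflow cannot occur.

11491; no overflow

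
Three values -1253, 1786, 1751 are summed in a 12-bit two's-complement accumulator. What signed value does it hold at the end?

-1253 + 1786 = 533 (001000010101)
533 + 1751 = 2284 → wraps to -1812 (100011101100)

-1812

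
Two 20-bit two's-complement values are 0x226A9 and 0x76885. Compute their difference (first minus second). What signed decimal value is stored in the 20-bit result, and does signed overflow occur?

-344540; no overflow

0x226A9 = 00100010011010101001 = 140969 (signed)
0x76885 = 01110110100010000101 = 485509 (signed)
Subtract via negate-and-add: invert 01110110100010000101 + 1 = 10001001011101111011 (i.e. -485509).
  00100010011010101001
+ 10001001011101111011
= 10101011111000100100
Result 10101011111000100100: MSB = 1 → 704036 − 1048576 = -344540.
Addends (after negating the subtrahend) have opposite signs, so signed overflow cannot occur.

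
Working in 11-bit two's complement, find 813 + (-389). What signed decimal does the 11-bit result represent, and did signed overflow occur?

813 → 01100101101
-389 → 11001111011
  01100101101
+ 11001111011
= 00110101000  (discard carry-out 1)
Result 00110101000: MSB = 0 → value 424.
Addends have opposite signs, so signed overflow cannot occur.

424; no overflow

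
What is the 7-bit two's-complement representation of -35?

1011101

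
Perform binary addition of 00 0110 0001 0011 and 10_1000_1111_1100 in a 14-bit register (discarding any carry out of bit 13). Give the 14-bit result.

10111100001111

  00011000010011
+ 10100011111100
= 10111100001111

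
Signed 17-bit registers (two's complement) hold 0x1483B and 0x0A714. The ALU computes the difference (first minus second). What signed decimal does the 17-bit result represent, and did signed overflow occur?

0x1483B = 10100100000111011 = -47045 (signed)
0x0A714 = 01010011100010100 = 42772 (signed)
Subtract via negate-and-add: invert 01010011100010100 + 1 = 10101100011101100 (i.e. -42772).
  10100100000111011
+ 10101100011101100
= 01010000100100111  (discard carry-out 1)
Result 01010000100100111: MSB = 0 → value 41255.
Both addends (after negating the subtrahend) are negative but the stored result is non-negative: signed overflow. The true value -47045 − 42772 = -89817 lies outside [-65536, 65535].

41255; overflow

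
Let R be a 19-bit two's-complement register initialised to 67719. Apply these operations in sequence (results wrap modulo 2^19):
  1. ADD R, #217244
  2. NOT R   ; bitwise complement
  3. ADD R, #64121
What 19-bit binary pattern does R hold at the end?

Start: R = 67719 = 0010000100010000111.
R = 67719 + 217244 = 284963; wraps to -239325 = 1000101100100100011
R = NOT 1000101100100100011 = 0111010011011011100 = 239324
R = 239324 + 64121 = 303445; wraps to -220843 = 1001010000101010101

1001010000101010101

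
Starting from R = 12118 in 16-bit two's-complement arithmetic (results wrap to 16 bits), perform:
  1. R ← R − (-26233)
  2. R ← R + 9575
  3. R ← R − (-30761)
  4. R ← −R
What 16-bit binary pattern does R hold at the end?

1100110010100001

Start: R = 12118 = 0010111101010110.
R = 12118 − (-26233) = 38351; wraps to -27185 = 1001010111001111
R = -27185 + 9575 = -17610 = 1011101100110110
R = -17610 − (-30761) = 13151 = 0011001101011111
R = −(13151) = -13151 = 1100110010100001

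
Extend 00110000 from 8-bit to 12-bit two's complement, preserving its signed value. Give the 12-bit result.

000000110000

MSB of 00110000 is 0; replicate it into the new high bits.
0000|00110000 → 000000110000 (still 48).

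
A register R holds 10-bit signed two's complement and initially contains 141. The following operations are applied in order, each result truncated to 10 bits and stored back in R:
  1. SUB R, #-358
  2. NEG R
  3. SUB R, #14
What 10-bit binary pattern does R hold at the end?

Start: R = 141 = 0010001101.
R = 141 − (-358) = 499 = 0111110011
R = −(499) = -499 = 1000001101
R = -499 − 14 = -513; wraps to 511 = 0111111111

0111111111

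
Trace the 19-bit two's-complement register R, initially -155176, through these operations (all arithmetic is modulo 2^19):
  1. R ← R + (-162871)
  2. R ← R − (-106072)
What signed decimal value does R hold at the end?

-211975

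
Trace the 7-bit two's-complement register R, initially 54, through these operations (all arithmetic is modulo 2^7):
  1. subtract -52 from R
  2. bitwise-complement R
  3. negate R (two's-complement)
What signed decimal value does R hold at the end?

-21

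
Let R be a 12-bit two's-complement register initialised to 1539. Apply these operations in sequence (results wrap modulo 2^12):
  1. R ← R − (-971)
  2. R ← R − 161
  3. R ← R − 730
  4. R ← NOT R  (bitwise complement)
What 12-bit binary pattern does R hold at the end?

100110101100

Start: R = 1539 = 011000000011.
R = 1539 − (-971) = 2510; wraps to -1586 = 100111001110
R = -1586 − 161 = -1747 = 100100101101
R = -1747 − 730 = -2477; wraps to 1619 = 011001010011
R = NOT 011001010011 = 100110101100 = -1620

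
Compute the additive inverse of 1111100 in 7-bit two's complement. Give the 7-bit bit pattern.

0000100

Invert: 0000011. Add 1: 0000100.
Check: 1111100 = -4, 0000100 = 4.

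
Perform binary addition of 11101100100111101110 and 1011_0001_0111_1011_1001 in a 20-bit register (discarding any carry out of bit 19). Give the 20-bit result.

  11101100100111101110
+ 10110001011110111001
= 10011110000110100111  (discard carry-out 1)

10011110000110100111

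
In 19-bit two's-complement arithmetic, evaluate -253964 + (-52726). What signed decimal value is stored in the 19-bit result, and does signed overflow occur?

-253964 → 1000001111111110100
-52726 → 1110011001000001010
  1000001111111110100
+ 1110011001000001010
= 0110101000111111110  (discard carry-out 1)
Result 0110101000111111110: MSB = 0 → value 217598.
Both addends are negative but the stored result is non-negative: signed overflow. The true value -253964 + (-52726) = -306690 lies outside [-262144, 262143].

217598; overflow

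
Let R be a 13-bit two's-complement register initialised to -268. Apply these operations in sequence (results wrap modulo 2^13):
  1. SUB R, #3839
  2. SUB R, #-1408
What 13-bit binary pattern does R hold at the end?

Start: R = -268 = 1111011110100.
R = -268 − 3839 = -4107; wraps to 4085 = 0111111110101
R = 4085 − (-1408) = 5493; wraps to -2699 = 1010101110101

1010101110101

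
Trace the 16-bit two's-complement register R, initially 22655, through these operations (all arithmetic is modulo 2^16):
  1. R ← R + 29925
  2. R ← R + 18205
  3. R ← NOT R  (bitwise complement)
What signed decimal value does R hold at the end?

Start: R = 22655 = 0101100001111111.
R = 22655 + 29925 = 52580; wraps to -12956 = 1100110101100100
R = -12956 + 18205 = 5249 = 0001010010000001
R = NOT 0001010010000001 = 1110101101111110 = -5250

-5250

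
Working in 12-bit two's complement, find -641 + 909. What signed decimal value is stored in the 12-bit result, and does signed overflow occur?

-641 → 110101111111
909 → 001110001101
  110101111111
+ 001110001101
= 000100001100  (discard carry-out 1)
Result 000100001100: MSB = 0 → value 268.
Addends have opposite signs, so signed overflow cannot occur.

268; no overflow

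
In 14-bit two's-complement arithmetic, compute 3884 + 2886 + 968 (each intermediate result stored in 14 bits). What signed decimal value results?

3884 + 2886 = 6770 (01101001110010)
6770 + 968 = 7738 (01111000111010)

7738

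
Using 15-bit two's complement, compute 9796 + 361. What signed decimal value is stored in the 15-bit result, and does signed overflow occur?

10157; no overflow

9796 → 010011001000100
361 → 000000101101001
  010011001000100
+ 000000101101001
= 010011110101101
Result 010011110101101: MSB = 0 → value 10157.
Both addends are non-negative and so is the stored result: no signed overflow.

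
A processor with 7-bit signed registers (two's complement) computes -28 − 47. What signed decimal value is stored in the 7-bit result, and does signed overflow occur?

53; overflow

-28 → 1100100
47 → 0101111
Subtract via negate-and-add: invert 0101111 + 1 = 1010001 (i.e. -47).
  1100100
+ 1010001
= 0110101  (discard carry-out 1)
Result 0110101: MSB = 0 → value 53.
Both addends (after negating the subtrahend) are negative but the stored result is non-negative: signed overflow. The true value -28 − 47 = -75 lies outside [-64, 63].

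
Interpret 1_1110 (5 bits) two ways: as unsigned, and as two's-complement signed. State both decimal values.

unsigned = 30, signed = -2

Unsigned: 11110 = 30.
Signed: MSB=1 → 30 − 32 = -2.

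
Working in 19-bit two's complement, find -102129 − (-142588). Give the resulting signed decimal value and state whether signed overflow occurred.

40459; no overflow

-102129 → 1100111000100001111
-142588 → 1011101001100000100
Subtract via negate-and-add: invert 1011101001100000100 + 1 = 0100010110011111100 (i.e. 142588).
  1100111000100001111
+ 0100010110011111100
= 0001001111000001011  (discard carry-out 1)
Result 0001001111000001011: MSB = 0 → value 40459.
Addends (after negating the subtrahend) have opposite signs, so signed overflow cannot occur.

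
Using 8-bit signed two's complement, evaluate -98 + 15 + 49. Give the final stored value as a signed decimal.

-34

-98 + 15 = -83 (10101101)
-83 + 49 = -34 (11011110)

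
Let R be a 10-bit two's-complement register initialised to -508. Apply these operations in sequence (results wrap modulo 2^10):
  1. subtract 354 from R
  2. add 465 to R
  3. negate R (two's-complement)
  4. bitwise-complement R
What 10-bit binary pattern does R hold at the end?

1001110010

Start: R = -508 = 1000000100.
R = -508 − 354 = -862; wraps to 162 = 0010100010
R = 162 + 465 = 627; wraps to -397 = 1001110011
R = −(-397) = 397 = 0110001101
R = NOT 0110001101 = 1001110010 = -398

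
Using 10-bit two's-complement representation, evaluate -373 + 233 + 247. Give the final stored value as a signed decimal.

107

-373 + 233 = -140 (1101110100)
-140 + 247 = 107 (0001101011)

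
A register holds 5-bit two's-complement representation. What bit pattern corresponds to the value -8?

|-8| = 8 = 01000 in 5 bits.
Invert the bits: 10111. Add 1: 11000.
Check: 11000 reads as 24 − 32 = -8.

11000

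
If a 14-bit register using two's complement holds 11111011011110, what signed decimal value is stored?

MSB is 1, so the value is negative.
Unsigned reading: 16094. Subtract 2^14 = 16384: 16094 − 16384 = -290.

-290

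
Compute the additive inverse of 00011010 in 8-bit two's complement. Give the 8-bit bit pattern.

11100110

Invert: 11100101. Add 1: 11100110.
Check: 00011010 = 26, 11100110 = -26.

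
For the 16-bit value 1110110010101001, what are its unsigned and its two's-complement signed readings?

unsigned = 60585, signed = -4951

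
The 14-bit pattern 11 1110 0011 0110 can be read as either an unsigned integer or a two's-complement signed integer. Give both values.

unsigned = 15926, signed = -458

Unsigned: 11111000110110 = 15926.
Signed: MSB=1 → 15926 − 16384 = -458.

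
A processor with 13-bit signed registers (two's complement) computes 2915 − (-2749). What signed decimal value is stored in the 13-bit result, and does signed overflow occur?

2915 → 0101101100011
-2749 → 1010101000011
Subtract via negate-and-add: invert 1010101000011 + 1 = 0101010111101 (i.e. 2749).
  0101101100011
+ 0101010111101
= 1011000100000
Result 1011000100000: MSB = 1 → 5664 − 8192 = -2528.
Both addends (after negating the subtrahend) are non-negative but the stored result is negative: signed overflow. The true value 2915 − (-2749) = 5664 lies outside [-4096, 4095].

-2528; overflow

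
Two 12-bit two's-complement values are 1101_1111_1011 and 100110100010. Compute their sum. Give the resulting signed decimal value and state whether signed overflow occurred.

1949; overflow

1101_1111_1011 → 110111111011 = -517 (signed)
100110100010 = -1630 (signed)
  110111111011
+ 100110100010
= 011110011101  (discard carry-out 1)
Result 011110011101: MSB = 0 → value 1949.
Both addends are negative but the stored result is non-negative: signed overflow. The true value -517 + (-1630) = -2147 lies outside [-2048, 2047].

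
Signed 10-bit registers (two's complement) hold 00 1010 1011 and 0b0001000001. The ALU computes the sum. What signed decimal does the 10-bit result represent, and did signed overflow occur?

236; no overflow

00 1010 1011 → 0010101011 = 171 (signed)
0b0001000001 → 0001000001 = 65 (signed)
  0010101011
+ 0001000001
= 0011101100
Result 0011101100: MSB = 0 → value 236.
Both addends are non-negative and so is the stored result: no signed overflow.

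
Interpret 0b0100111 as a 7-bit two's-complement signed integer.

39

MSB is 0, so the value is non-negative: 0100111 = 39.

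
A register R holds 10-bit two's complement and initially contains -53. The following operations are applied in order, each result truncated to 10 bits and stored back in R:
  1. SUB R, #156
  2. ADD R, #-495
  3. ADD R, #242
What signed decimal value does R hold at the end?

-462

Start: R = -53 = 1111001011.
R = -53 − 156 = -209 = 1100101111
R = -209 + (-495) = -704; wraps to 320 = 0101000000
R = 320 + 242 = 562; wraps to -462 = 1000110010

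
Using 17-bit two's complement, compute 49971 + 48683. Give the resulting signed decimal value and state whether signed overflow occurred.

49971 → 01100001100110011
48683 → 01011111000101011
  01100001100110011
+ 01011111000101011
= 11000000101011110
Result 11000000101011110: MSB = 1 → 98654 − 131072 = -32418.
Both addends are non-negative but the stored result is negative: signed overflow. The true value 49971 + 48683 = 98654 lies outside [-65536, 65535].

-32418; overflow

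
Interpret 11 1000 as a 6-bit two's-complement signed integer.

-8

MSB is 1, so the value is negative.
Unsigned reading: 56. Subtract 2^6 = 64: 56 − 64 = -8.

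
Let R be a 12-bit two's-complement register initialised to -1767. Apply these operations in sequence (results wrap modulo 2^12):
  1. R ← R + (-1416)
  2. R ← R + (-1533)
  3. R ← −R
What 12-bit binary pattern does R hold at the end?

Start: R = -1767 = 100100011001.
R = -1767 + (-1416) = -3183; wraps to 913 = 001110010001
R = 913 + (-1533) = -620 = 110110010100
R = −(-620) = 620 = 001001101100

001001101100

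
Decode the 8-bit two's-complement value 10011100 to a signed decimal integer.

-100

MSB is 1, so the value is negative.
Unsigned reading: 156. Subtract 2^8 = 256: 156 − 256 = -100.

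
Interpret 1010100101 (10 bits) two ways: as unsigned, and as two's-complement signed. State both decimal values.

Unsigned: 1010100101 = 677.
Signed: MSB=1 → 677 − 1024 = -347.

unsigned = 677, signed = -347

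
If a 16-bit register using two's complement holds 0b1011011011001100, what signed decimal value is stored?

-18740

MSB is 1, so the value is negative.
Unsigned reading: 46796. Subtract 2^16 = 65536: 46796 − 65536 = -18740.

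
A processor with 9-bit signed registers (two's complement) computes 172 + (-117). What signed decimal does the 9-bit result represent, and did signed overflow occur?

172 → 010101100
-117 → 110001011
  010101100
+ 110001011
= 000110111  (discard carry-out 1)
Result 000110111: MSB = 0 → value 55.
Addends have opposite signs, so signed overflow cannot occur.

55; no overflow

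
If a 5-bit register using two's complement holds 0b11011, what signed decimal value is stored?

MSB is 1, so the value is negative.
Invert: 00100. Add 1: 00101 = 5. So the value is −5.

-5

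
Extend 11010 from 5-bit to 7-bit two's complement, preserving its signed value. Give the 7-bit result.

MSB of 11010 is 1; replicate it into the new high bits.
11|11010 → 1111010 (still -6).

1111010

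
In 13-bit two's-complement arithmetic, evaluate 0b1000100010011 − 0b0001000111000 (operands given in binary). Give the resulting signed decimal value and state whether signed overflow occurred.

3803; overflow

0b1000100010011 → 1000100010011 = -3821 (signed)
0b0001000111000 → 0001000111000 = 568 (signed)
Subtract via negate-and-add: invert 0001000111000 + 1 = 1110111001000 (i.e. -568).
  1000100010011
+ 1110111001000
= 0111011011011  (discard carry-out 1)
Result 0111011011011: MSB = 0 → value 3803.
Both addends (after negating the subtrahend) are negative but the stored result is non-negative: signed overflow. The true value -3821 − 568 = -4389 lies outside [-4096, 4095].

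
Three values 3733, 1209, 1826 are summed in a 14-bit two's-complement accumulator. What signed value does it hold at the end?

6768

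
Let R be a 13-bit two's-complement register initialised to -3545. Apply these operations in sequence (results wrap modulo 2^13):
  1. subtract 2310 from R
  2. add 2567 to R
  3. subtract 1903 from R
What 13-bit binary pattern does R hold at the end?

0101110111001

Start: R = -3545 = 1001000100111.
R = -3545 − 2310 = -5855; wraps to 2337 = 0100100100001
R = 2337 + 2567 = 4904; wraps to -3288 = 1001100101000
R = -3288 − 1903 = -5191; wraps to 3001 = 0101110111001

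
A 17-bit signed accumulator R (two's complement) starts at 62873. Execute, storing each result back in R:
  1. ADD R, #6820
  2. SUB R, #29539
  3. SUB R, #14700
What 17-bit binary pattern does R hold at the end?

00110001101101110

Start: R = 62873 = 01111010110011001.
R = 62873 + 6820 = 69693; wraps to -61379 = 10001000000111101
R = -61379 − 29539 = -90918; wraps to 40154 = 01001110011011010
R = 40154 − 14700 = 25454 = 00110001101101110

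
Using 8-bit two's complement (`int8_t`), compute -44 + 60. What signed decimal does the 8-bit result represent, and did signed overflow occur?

-44 → 11010100
60 → 00111100
  11010100
+ 00111100
= 00010000  (discard carry-out 1)
Result 00010000: MSB = 0 → value 16.
Addends have opposite signs, so signed overflow cannot occur.

16; no overflow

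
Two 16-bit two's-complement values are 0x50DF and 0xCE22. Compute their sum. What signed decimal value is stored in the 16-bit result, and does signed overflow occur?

7937; no overflow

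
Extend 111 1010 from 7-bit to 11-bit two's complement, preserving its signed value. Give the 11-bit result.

11111111010

MSB of 1111010 is 1; replicate it into the new high bits.
1111|1111010 → 11111111010 (still -6).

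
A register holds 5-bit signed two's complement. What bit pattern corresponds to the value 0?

0 is non-negative, so write it directly in 5 bits: 00000.

00000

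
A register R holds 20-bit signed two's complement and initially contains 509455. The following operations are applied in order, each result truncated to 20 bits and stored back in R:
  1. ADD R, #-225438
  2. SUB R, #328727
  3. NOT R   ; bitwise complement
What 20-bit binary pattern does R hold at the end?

00001010111010100101

Start: R = 509455 = 01111100011000001111.
R = 509455 + (-225438) = 284017 = 01000101010101110001
R = 284017 − 328727 = -44710 = 11110101000101011010
R = NOT 11110101000101011010 = 00001010111010100101 = 44709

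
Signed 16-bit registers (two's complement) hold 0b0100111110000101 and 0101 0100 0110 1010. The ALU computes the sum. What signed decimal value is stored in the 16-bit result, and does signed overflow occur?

-23569; overflow

0b0100111110000101 → 0100111110000101 = 20357 (signed)
0101 0100 0110 1010 → 0101010001101010 = 21610 (signed)
  0100111110000101
+ 0101010001101010
= 1010001111101111
Result 1010001111101111: MSB = 1 → 41967 − 65536 = -23569.
Both addends are non-negative but the stored result is negative: signed overflow. The true value 20357 + 21610 = 41967 lies outside [-32768, 32767].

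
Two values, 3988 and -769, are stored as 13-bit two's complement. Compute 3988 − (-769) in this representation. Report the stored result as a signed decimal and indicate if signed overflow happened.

-3435; overflow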